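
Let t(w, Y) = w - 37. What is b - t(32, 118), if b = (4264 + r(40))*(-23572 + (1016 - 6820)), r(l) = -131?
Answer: -121411003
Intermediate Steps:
t(w, Y) = -37 + w
b = -121411008 (b = (4264 - 131)*(-23572 + (1016 - 6820)) = 4133*(-23572 - 5804) = 4133*(-29376) = -121411008)
b - t(32, 118) = -121411008 - (-37 + 32) = -121411008 - 1*(-5) = -121411008 + 5 = -121411003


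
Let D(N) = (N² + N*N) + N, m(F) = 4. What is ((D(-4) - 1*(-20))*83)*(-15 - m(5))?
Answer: -75696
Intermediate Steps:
D(N) = N + 2*N² (D(N) = (N² + N²) + N = 2*N² + N = N + 2*N²)
((D(-4) - 1*(-20))*83)*(-15 - m(5)) = ((-4*(1 + 2*(-4)) - 1*(-20))*83)*(-15 - 1*4) = ((-4*(1 - 8) + 20)*83)*(-15 - 4) = ((-4*(-7) + 20)*83)*(-19) = ((28 + 20)*83)*(-19) = (48*83)*(-19) = 3984*(-19) = -75696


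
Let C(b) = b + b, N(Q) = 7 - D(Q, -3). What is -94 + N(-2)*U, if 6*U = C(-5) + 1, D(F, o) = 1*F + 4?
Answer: -203/2 ≈ -101.50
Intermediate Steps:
D(F, o) = 4 + F (D(F, o) = F + 4 = 4 + F)
N(Q) = 3 - Q (N(Q) = 7 - (4 + Q) = 7 + (-4 - Q) = 3 - Q)
C(b) = 2*b
U = -3/2 (U = (2*(-5) + 1)/6 = (-10 + 1)/6 = (⅙)*(-9) = -3/2 ≈ -1.5000)
-94 + N(-2)*U = -94 + (3 - 1*(-2))*(-3/2) = -94 + (3 + 2)*(-3/2) = -94 + 5*(-3/2) = -94 - 15/2 = -203/2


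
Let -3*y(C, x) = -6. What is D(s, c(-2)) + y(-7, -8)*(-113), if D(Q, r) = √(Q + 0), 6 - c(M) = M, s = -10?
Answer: -226 + I*√10 ≈ -226.0 + 3.1623*I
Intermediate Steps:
c(M) = 6 - M
y(C, x) = 2 (y(C, x) = -⅓*(-6) = 2)
D(Q, r) = √Q
D(s, c(-2)) + y(-7, -8)*(-113) = √(-10) + 2*(-113) = I*√10 - 226 = -226 + I*√10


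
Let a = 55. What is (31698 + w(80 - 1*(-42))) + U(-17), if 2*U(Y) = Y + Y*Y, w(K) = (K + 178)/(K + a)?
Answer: 1878306/59 ≈ 31836.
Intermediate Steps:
w(K) = (178 + K)/(55 + K) (w(K) = (K + 178)/(K + 55) = (178 + K)/(55 + K))
U(Y) = Y/2 + Y**2/2 (U(Y) = (Y + Y*Y)/2 = (Y + Y**2)/2 = Y/2 + Y**2/2)
(31698 + w(80 - 1*(-42))) + U(-17) = (31698 + (178 + (80 - 1*(-42)))/(55 + (80 - 1*(-42)))) + (1/2)*(-17)*(1 - 17) = (31698 + (178 + (80 + 42))/(55 + (80 + 42))) + (1/2)*(-17)*(-16) = (31698 + (178 + 122)/(55 + 122)) + 136 = (31698 + 300/177) + 136 = (31698 + (1/177)*300) + 136 = (31698 + 100/59) + 136 = 1870282/59 + 136 = 1878306/59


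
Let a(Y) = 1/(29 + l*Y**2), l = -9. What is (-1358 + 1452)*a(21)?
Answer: -47/1970 ≈ -0.023858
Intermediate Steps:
a(Y) = 1/(29 - 9*Y**2)
(-1358 + 1452)*a(21) = (-1358 + 1452)*(-1/(-29 + 9*21**2)) = 94*(-1/(-29 + 9*441)) = 94*(-1/(-29 + 3969)) = 94*(-1/3940) = -47/1970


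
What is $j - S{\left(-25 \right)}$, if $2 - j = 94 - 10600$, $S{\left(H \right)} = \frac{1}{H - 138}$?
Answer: $\frac{1712805}{163} \approx 10508.0$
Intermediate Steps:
$S{\left(H \right)} = \frac{1}{-138 + H}$
$j = 10508$ ($j = 2 - \left(94 - 10600\right) = 2 - -10506 = 2 + 10506 = 10508$)
$j - S{\left(-25 \right)} = 10508 - \frac{1}{-138 - 25} = 10508 - \frac{1}{-163} = 10508 - - \frac{1}{163} = 10508 + \frac{1}{163} = \frac{1712805}{163}$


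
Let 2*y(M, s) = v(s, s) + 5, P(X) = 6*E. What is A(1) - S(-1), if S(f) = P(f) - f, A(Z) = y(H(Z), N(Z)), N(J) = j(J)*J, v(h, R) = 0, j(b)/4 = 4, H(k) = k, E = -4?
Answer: 51/2 ≈ 25.500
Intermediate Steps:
j(b) = 16 (j(b) = 4*4 = 16)
N(J) = 16*J
P(X) = -24 (P(X) = 6*(-4) = -24)
y(M, s) = 5/2 (y(M, s) = (0 + 5)/2 = (½)*5 = 5/2)
A(Z) = 5/2
S(f) = -24 - f
A(1) - S(-1) = 5/2 - (-24 - 1*(-1)) = 5/2 - (-24 + 1) = 5/2 - 1*(-23) = 5/2 + 23 = 51/2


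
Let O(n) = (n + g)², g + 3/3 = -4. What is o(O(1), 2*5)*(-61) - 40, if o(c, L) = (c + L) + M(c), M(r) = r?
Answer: -2602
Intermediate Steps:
g = -5 (g = -1 - 4 = -5)
O(n) = (-5 + n)² (O(n) = (n - 5)² = (-5 + n)²)
o(c, L) = L + 2*c (o(c, L) = (c + L) + c = (L + c) + c = L + 2*c)
o(O(1), 2*5)*(-61) - 40 = (2*5 + 2*(-5 + 1)²)*(-61) - 40 = (10 + 2*(-4)²)*(-61) - 40 = (10 + 2*16)*(-61) - 40 = (10 + 32)*(-61) - 40 = 42*(-61) - 40 = -2562 - 40 = -2602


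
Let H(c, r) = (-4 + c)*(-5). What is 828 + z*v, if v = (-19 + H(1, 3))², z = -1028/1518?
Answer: 620228/759 ≈ 817.17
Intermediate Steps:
H(c, r) = 20 - 5*c
z = -514/759 (z = -1028*1/1518 = -514/759 ≈ -0.67721)
v = 16 (v = (-19 + (20 - 5*1))² = (-19 + (20 - 5))² = (-19 + 15)² = (-4)² = 16)
828 + z*v = 828 - 514/759*16 = 828 - 8224/759 = 620228/759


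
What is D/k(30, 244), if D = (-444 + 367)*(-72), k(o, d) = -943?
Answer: -5544/943 ≈ -5.8791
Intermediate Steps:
D = 5544 (D = -77*(-72) = 5544)
D/k(30, 244) = 5544/(-943) = 5544*(-1/943) = -5544/943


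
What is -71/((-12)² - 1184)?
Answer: 71/1040 ≈ 0.068269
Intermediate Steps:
-71/((-12)² - 1184) = -71/(144 - 1184) = -71/(-1040) = -71*(-1/1040) = 71/1040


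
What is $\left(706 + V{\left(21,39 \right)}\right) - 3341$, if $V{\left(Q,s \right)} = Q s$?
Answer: $-1816$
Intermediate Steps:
$\left(706 + V{\left(21,39 \right)}\right) - 3341 = \left(706 + 21 \cdot 39\right) - 3341 = \left(706 + 819\right) - 3341 = 1525 - 3341 = -1816$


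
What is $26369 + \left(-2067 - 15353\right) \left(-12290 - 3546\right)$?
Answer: $275889489$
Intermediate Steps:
$26369 + \left(-2067 - 15353\right) \left(-12290 - 3546\right) = 26369 - -275863120 = 26369 + 275863120 = 275889489$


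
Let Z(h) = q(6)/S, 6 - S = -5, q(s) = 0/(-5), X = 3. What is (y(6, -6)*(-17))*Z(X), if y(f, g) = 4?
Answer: 0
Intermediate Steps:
q(s) = 0 (q(s) = 0*(-1/5) = 0)
S = 11 (S = 6 - 1*(-5) = 6 + 5 = 11)
Z(h) = 0 (Z(h) = 0/11 = 0*(1/11) = 0)
(y(6, -6)*(-17))*Z(X) = (4*(-17))*0 = -68*0 = 0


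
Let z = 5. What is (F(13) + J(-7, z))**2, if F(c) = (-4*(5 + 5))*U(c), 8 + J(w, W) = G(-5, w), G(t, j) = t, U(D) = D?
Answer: 284089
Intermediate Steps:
J(w, W) = -13 (J(w, W) = -8 - 5 = -13)
F(c) = -40*c (F(c) = (-4*(5 + 5))*c = (-4*10)*c = -40*c)
(F(13) + J(-7, z))**2 = (-40*13 - 13)**2 = (-520 - 13)**2 = (-533)**2 = 284089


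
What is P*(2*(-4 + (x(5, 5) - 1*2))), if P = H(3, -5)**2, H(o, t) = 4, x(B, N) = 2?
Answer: -128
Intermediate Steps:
P = 16 (P = 4**2 = 16)
P*(2*(-4 + (x(5, 5) - 1*2))) = 16*(2*(-4 + (2 - 1*2))) = 16*(2*(-4 + (2 - 2))) = 16*(2*(-4 + 0)) = 16*(2*(-4)) = 16*(-8) = -128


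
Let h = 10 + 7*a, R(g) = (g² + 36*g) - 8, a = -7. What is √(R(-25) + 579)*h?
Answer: -78*√74 ≈ -670.98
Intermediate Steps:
R(g) = -8 + g² + 36*g
h = -39 (h = 10 + 7*(-7) = 10 - 49 = -39)
√(R(-25) + 579)*h = √((-8 + (-25)² + 36*(-25)) + 579)*(-39) = √((-8 + 625 - 900) + 579)*(-39) = √(-283 + 579)*(-39) = √296*(-39) = (2*√74)*(-39) = -78*√74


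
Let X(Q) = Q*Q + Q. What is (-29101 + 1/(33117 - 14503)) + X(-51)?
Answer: -494220313/18614 ≈ -26551.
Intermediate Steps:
X(Q) = Q + Q² (X(Q) = Q² + Q = Q + Q²)
(-29101 + 1/(33117 - 14503)) + X(-51) = (-29101 + 1/(33117 - 14503)) - 51*(1 - 51) = (-29101 + 1/18614) - 51*(-50) = (-29101 + 1/18614) + 2550 = -541686013/18614 + 2550 = -494220313/18614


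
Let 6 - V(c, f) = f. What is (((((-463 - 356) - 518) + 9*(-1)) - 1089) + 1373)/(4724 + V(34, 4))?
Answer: -531/2363 ≈ -0.22471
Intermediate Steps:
V(c, f) = 6 - f
(((((-463 - 356) - 518) + 9*(-1)) - 1089) + 1373)/(4724 + V(34, 4)) = (((((-463 - 356) - 518) + 9*(-1)) - 1089) + 1373)/(4724 + (6 - 1*4)) = ((((-819 - 518) - 9) - 1089) + 1373)/(4724 + (6 - 4)) = (((-1337 - 9) - 1089) + 1373)/(4724 + 2) = ((-1346 - 1089) + 1373)/4726 = (-2435 + 1373)*(1/4726) = -1062*1/4726 = -531/2363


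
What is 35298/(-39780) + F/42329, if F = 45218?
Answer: 16924611/93547090 ≈ 0.18092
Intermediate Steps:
35298/(-39780) + F/42329 = 35298/(-39780) + 45218/42329 = 35298*(-1/39780) + 45218*(1/42329) = -1961/2210 + 45218/42329 = 16924611/93547090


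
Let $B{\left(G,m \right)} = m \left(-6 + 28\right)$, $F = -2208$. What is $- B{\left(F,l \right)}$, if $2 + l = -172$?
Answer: $3828$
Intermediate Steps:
$l = -174$ ($l = -2 - 172 = -174$)
$B{\left(G,m \right)} = 22 m$ ($B{\left(G,m \right)} = m 22 = 22 m$)
$- B{\left(F,l \right)} = - 22 \left(-174\right) = \left(-1\right) \left(-3828\right) = 3828$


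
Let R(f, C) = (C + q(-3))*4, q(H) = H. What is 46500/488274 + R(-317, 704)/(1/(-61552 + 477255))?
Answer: 94857902409098/81379 ≈ 1.1656e+9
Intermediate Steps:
R(f, C) = -12 + 4*C (R(f, C) = (C - 3)*4 = (-3 + C)*4 = -12 + 4*C)
46500/488274 + R(-317, 704)/(1/(-61552 + 477255)) = 46500/488274 + (-12 + 4*704)/(1/(-61552 + 477255)) = 46500*(1/488274) + (-12 + 2816)/(1/415703) = 7750/81379 + 2804/(1/415703) = 7750/81379 + 2804*415703 = 7750/81379 + 1165631212 = 94857902409098/81379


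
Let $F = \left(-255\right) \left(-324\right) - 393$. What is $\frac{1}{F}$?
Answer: $\frac{1}{82227} \approx 1.2161 \cdot 10^{-5}$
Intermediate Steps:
$F = 82227$ ($F = 82620 - 393 = 82227$)
$\frac{1}{F} = \frac{1}{82227}$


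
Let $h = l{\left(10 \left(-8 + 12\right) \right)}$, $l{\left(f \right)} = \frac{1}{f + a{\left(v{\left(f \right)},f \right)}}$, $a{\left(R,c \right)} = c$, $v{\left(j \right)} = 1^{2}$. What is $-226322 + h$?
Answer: $- \frac{18105759}{80} \approx -2.2632 \cdot 10^{5}$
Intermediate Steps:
$v{\left(j \right)} = 1$
$l{\left(f \right)} = \frac{1}{2 f}$ ($l{\left(f \right)} = \frac{1}{f + f} = \frac{1}{2 f}$)
$h = \frac{1}{80}$ ($h = \frac{1}{2 \cdot 10 \left(-8 + 12\right)} = \frac{1}{2 \cdot 10 \cdot 4} = \frac{1}{2 \cdot 40} = \frac{1}{2} \cdot \frac{1}{40} = \frac{1}{80} \approx 0.0125$)
$-226322 + h = -226322 + \frac{1}{80} = - \frac{18105759}{80}$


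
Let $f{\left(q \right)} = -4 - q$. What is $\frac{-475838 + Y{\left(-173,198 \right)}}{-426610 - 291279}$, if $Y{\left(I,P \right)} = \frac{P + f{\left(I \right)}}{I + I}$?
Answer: $\frac{164640315}{248389594} \approx 0.66283$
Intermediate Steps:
$Y{\left(I,P \right)} = \frac{-4 + P - I}{2 I}$ ($Y{\left(I,P \right)} = \frac{P - \left(4 + I\right)}{I + I} = \frac{-4 + P - I}{2 I}$)
$\frac{-475838 + Y{\left(-173,198 \right)}}{-426610 - 291279} = \frac{-475838 + \frac{-4 + 198 - -173}{2 \left(-173\right)}}{-426610 - 291279} = \frac{-475838 + \frac{1}{2} \left(- \frac{1}{173}\right) \left(-4 + 198 + 173\right)}{-717889} = \left(-475838 + \frac{1}{2} \left(- \frac{1}{173}\right) 367\right) \left(- \frac{1}{717889}\right) = \left(-475838 - \frac{367}{346}\right) \left(- \frac{1}{717889}\right) = \left(- \frac{164640315}{346}\right) \left(- \frac{1}{717889}\right) = \frac{164640315}{248389594}$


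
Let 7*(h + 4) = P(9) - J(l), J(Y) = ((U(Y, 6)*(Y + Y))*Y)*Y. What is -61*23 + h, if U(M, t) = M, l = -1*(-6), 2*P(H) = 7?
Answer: -24875/14 ≈ -1776.8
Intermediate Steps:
P(H) = 7/2 (P(H) = (½)*7 = 7/2)
l = 6
J(Y) = 2*Y⁴ (J(Y) = ((Y*(Y + Y))*Y)*Y = ((Y*(2*Y))*Y)*Y = ((2*Y²)*Y)*Y = (2*Y³)*Y = 2*Y⁴)
h = -5233/14 (h = -4 + (7/2 - 2*6⁴)/7 = -4 + (7/2 - 2*1296)/7 = -4 + (7/2 - 1*2592)/7 = -4 + (7/2 - 2592)/7 = -4 + (⅐)*(-5177/2) = -4 - 5177/14 = -5233/14 ≈ -373.79)
-61*23 + h = -61*23 - 5233/14 = -1403 - 5233/14 = -24875/14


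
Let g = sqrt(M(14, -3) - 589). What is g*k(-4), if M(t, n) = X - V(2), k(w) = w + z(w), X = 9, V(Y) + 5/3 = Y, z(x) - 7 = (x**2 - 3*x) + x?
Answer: 9*I*sqrt(5223) ≈ 650.43*I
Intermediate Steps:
z(x) = 7 + x**2 - 2*x (z(x) = 7 + ((x**2 - 3*x) + x) = 7 + (x**2 - 2*x) = 7 + x**2 - 2*x)
V(Y) = -5/3 + Y
k(w) = 7 + w**2 - w (k(w) = w + (7 + w**2 - 2*w) = 7 + w**2 - w)
M(t, n) = 26/3 (M(t, n) = 9 - (-5/3 + 2) = 9 - 1*1/3 = 9 - 1/3 = 26/3)
g = I*sqrt(5223)/3 (g = sqrt(26/3 - 589) = sqrt(-1741/3) = I*sqrt(5223)/3 ≈ 24.09*I)
g*k(-4) = (I*sqrt(5223)/3)*(7 + (-4)**2 - 1*(-4)) = (I*sqrt(5223)/3)*(7 + 16 + 4) = (I*sqrt(5223)/3)*27 = 9*I*sqrt(5223)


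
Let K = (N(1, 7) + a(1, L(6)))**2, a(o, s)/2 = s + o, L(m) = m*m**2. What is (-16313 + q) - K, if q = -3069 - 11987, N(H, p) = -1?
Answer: -218858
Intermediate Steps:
L(m) = m**3
a(o, s) = 2*o + 2*s (a(o, s) = 2*(s + o) = 2*(o + s) = 2*o + 2*s)
q = -15056
K = 187489 (K = (-1 + (2*1 + 2*6**3))**2 = (-1 + (2 + 2*216))**2 = (-1 + (2 + 432))**2 = (-1 + 434)**2 = 433**2 = 187489)
(-16313 + q) - K = (-16313 - 15056) - 1*187489 = -31369 - 187489 = -218858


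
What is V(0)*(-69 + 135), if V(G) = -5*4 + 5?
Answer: -990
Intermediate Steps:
V(G) = -15 (V(G) = -20 + 5 = -15)
V(0)*(-69 + 135) = -15*(-69 + 135) = -15*66 = -990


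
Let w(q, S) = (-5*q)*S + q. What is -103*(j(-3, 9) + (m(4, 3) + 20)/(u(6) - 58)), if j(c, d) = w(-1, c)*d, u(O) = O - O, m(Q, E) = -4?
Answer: 430952/29 ≈ 14860.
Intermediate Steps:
w(q, S) = q - 5*S*q (w(q, S) = -5*S*q + q = q - 5*S*q)
u(O) = 0
j(c, d) = d*(-1 + 5*c) (j(c, d) = (-(1 - 5*c))*d = (-1 + 5*c)*d = d*(-1 + 5*c))
-103*(j(-3, 9) + (m(4, 3) + 20)/(u(6) - 58)) = -103*(9*(-1 + 5*(-3)) + (-4 + 20)/(0 - 58)) = -103*(9*(-1 - 15) + 16/(-58)) = -103*(9*(-16) + 16*(-1/58)) = -103*(-144 - 8/29) = -103*(-4184/29) = 430952/29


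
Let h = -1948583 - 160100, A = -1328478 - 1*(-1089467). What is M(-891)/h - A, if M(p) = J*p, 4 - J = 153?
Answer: 503998299754/2108683 ≈ 2.3901e+5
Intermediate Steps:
J = -149 (J = 4 - 1*153 = 4 - 153 = -149)
A = -239011 (A = -1328478 + 1089467 = -239011)
h = -2108683
M(p) = -149*p
M(-891)/h - A = -149*(-891)/(-2108683) - 1*(-239011) = 132759*(-1/2108683) + 239011 = -132759/2108683 + 239011 = 503998299754/2108683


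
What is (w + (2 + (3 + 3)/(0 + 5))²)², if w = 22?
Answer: 649636/625 ≈ 1039.4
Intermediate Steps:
(w + (2 + (3 + 3)/(0 + 5))²)² = (22 + (2 + (3 + 3)/(0 + 5))²)² = (22 + (2 + 6/5)²)² = (22 + (16/5)²)² = (22 + 256/25)² = (806/25)² = 649636/625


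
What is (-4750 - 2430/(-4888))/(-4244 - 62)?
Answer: 11607785/10523864 ≈ 1.1030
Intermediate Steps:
(-4750 - 2430/(-4888))/(-4244 - 62) = (-4750 - 2430*(-1/4888))/(-4306) = (-4750 + 1215/2444)*(-1/4306) = -11607785/2444*(-1/4306) = 11607785/10523864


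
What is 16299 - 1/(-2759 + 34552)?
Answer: 518194106/31793 ≈ 16299.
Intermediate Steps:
16299 - 1/(-2759 + 34552) = 16299 - 1/31793 = 518194106/31793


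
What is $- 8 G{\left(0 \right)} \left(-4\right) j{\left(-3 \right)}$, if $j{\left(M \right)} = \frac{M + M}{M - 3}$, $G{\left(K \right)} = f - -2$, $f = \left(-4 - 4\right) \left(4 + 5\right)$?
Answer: $-2240$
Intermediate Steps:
$f = -72$ ($f = \left(-8\right) 9 = -72$)
$G{\left(K \right)} = -70$ ($G{\left(K \right)} = -72 - -2 = -72 + 2 = -70$)
$j{\left(M \right)} = \frac{2 M}{-3 + M}$
$- 8 G{\left(0 \right)} \left(-4\right) j{\left(-3 \right)} = - 8 \left(-70\right) \left(-4\right) 2 \left(-3\right) \frac{1}{-3 - 3} = - 8 \cdot 280 \cdot 2 \left(-3\right) \frac{1}{-6} = - 8 \cdot 280 \cdot 2 \left(-3\right) \left(- \frac{1}{6}\right) = - 8 \cdot 280 \cdot 1 = \left(-8\right) 280 = -2240$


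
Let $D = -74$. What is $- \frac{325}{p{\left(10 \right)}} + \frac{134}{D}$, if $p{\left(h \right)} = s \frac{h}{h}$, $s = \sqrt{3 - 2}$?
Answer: $- \frac{12092}{37} \approx -326.81$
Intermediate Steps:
$s = 1$ ($s = \sqrt{1} = 1$)
$p{\left(h \right)} = 1$ ($p{\left(h \right)} = 1 \frac{h}{h} = 1 \cdot 1 = 1$)
$- \frac{325}{p{\left(10 \right)}} + \frac{134}{D} = - \frac{325}{1} + \frac{134}{-74} = \left(-325\right) 1 + 134 \left(- \frac{1}{74}\right) = -325 - \frac{67}{37} = - \frac{12092}{37}$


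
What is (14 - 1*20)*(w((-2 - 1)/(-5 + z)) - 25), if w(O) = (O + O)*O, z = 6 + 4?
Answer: 3642/25 ≈ 145.68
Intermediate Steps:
z = 10
w(O) = 2*O**2 (w(O) = (2*O)*O = 2*O**2)
(14 - 1*20)*(w((-2 - 1)/(-5 + z)) - 25) = (14 - 1*20)*(2*((-2 - 1)/(-5 + 10))**2 - 25) = (14 - 20)*(2*(-3/5)**2 - 25) = -6*(2*(-3*1/5)**2 - 25) = -6*(2*(-3/5)**2 - 25) = -6*(2*(9/25) - 25) = -6*(18/25 - 25) = -6*(-607/25) = 3642/25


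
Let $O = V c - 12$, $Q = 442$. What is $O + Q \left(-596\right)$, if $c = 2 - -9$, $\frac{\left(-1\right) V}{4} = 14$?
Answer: $-264060$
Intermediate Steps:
$V = -56$ ($V = \left(-4\right) 14 = -56$)
$c = 11$ ($c = 2 + 9 = 11$)
$O = -628$ ($O = \left(-56\right) 11 - 12 = -616 - 12 = -628$)
$O + Q \left(-596\right) = -628 + 442 \left(-596\right) = -628 - 263432 = -264060$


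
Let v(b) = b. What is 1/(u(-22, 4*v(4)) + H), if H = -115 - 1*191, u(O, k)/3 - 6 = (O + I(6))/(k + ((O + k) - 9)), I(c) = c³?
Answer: 1/294 ≈ 0.0034014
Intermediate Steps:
u(O, k) = 18 + 3*(216 + O)/(-9 + O + 2*k) (u(O, k) = 18 + 3*((O + 6³)/(k + ((O + k) - 9))) = 18 + 3*((O + 216)/(k + (-9 + O + k))) = 18 + 3*((216 + O)/(-9 + O + 2*k)) = 18 + 3*(216 + O)/(-9 + O + 2*k))
H = -306 (H = -115 - 191 = -306)
1/(u(-22, 4*v(4)) + H) = 1/(3*(162 + 7*(-22) + 12*(4*4))/(-9 - 22 + 2*(4*4)) - 306) = 1/(3*(162 - 154 + 12*16)/(-9 - 22 + 2*16) - 306) = 1/(3*(162 - 154 + 192)/(-9 - 22 + 32) - 306) = 1/(3*200/1 - 306) = 1/(3*1*200 - 306) = 1/(600 - 306) = 1/294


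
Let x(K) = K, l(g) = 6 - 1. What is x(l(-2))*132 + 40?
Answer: 700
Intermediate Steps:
l(g) = 5
x(l(-2))*132 + 40 = 5*132 + 40 = 660 + 40 = 700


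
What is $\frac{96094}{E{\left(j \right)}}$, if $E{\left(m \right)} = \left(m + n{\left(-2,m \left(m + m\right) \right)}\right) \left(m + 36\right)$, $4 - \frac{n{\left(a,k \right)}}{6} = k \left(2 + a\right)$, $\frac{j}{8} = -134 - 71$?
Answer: $\frac{48047}{1296032} \approx 0.037072$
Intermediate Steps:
$j = -1640$ ($j = 8 \left(-134 - 71\right) = 8 \left(-205\right) = -1640$)
$n{\left(a,k \right)} = 24 - 6 k \left(2 + a\right)$
$E{\left(m \right)} = \left(24 + m\right) \left(36 + m\right)$ ($E{\left(m \right)} = \left(m - -24\right) \left(m + 36\right) = \left(m - -24\right) \left(36 + m\right) = \left(m + \left(24 - 24 m^{2} + 24 m^{2}\right)\right) \left(36 + m\right) = \left(m + 24\right) \left(36 + m\right) = \left(24 + m\right) \left(36 + m\right)$)
$\frac{96094}{E{\left(j \right)}} = \frac{96094}{864 + \left(-1640\right)^{2} + 60 \left(-1640\right)} = \frac{96094}{864 + 2689600 - 98400} = \frac{96094}{2592064} = 96094 \cdot \frac{1}{2592064} = \frac{48047}{1296032}$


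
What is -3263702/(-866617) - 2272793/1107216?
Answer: 1643982022351/959532208272 ≈ 1.7133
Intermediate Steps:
-3263702/(-866617) - 2272793/1107216 = -3263702*(-1/866617) - 2272793*1/1107216 = 3263702/866617 - 2272793/1107216 = 1643982022351/959532208272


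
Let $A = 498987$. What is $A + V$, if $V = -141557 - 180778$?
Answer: $176652$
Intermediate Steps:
$V = -322335$
$A + V = 498987 - 322335 = 176652$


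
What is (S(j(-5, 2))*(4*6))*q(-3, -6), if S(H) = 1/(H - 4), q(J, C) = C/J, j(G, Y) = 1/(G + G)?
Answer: -480/41 ≈ -11.707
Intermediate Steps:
j(G, Y) = 1/(2*G)
S(H) = 1/(-4 + H)
(S(j(-5, 2))*(4*6))*q(-3, -6) = ((4*6)/(-4 + (½)/(-5)))*(-6/(-3)) = (24/(-4 + (½)*(-⅕)))*(-6*(-⅓)) = (24/(-4 - ⅒))*2 = (24/(-41/10))*2 = -10/41*24*2 = -240/41*2 = -480/41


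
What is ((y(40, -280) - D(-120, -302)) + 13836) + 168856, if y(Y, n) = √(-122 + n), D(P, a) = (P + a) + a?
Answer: 183416 + I*√402 ≈ 1.8342e+5 + 20.05*I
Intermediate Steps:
D(P, a) = P + 2*a
((y(40, -280) - D(-120, -302)) + 13836) + 168856 = ((√(-122 - 280) - (-120 + 2*(-302))) + 13836) + 168856 = ((√(-402) - (-120 - 604)) + 13836) + 168856 = ((I*√402 - 1*(-724)) + 13836) + 168856 = ((I*√402 + 724) + 13836) + 168856 = ((724 + I*√402) + 13836) + 168856 = (14560 + I*√402) + 168856 = 183416 + I*√402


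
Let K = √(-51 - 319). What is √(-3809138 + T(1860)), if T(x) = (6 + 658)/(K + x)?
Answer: √(-3809138 + 664/(1860 + I*√370)) ≈ 0.e-6 - 1951.7*I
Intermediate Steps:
K = I*√370 (K = √(-370) = I*√370 ≈ 19.235*I)
T(x) = 664/(x + I*√370) (T(x) = (6 + 658)/(I*√370 + x) = 664/(x + I*√370))
√(-3809138 + T(1860)) = √(-3809138 + 664/(1860 + I*√370))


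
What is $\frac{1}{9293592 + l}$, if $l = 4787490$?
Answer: $\frac{1}{14081082} \approx 7.1017 \cdot 10^{-8}$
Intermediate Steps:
$\frac{1}{9293592 + l} = \frac{1}{9293592 + 4787490} = \frac{1}{14081082}$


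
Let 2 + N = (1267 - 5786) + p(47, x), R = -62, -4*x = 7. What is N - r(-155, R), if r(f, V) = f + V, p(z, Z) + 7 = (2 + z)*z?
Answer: -2008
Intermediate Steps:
x = -7/4 (x = -¼*7 = -7/4 ≈ -1.7500)
p(z, Z) = -7 + z*(2 + z) (p(z, Z) = -7 + (2 + z)*z = -7 + z*(2 + z))
N = -2225 (N = -2 + ((1267 - 5786) + (-7 + 47² + 2*47)) = -2 + (-4519 + (-7 + 2209 + 94)) = -2 + (-4519 + 2296) = -2 - 2223 = -2225)
r(f, V) = V + f
N - r(-155, R) = -2225 - (-62 - 155) = -2225 - 1*(-217) = -2225 + 217 = -2008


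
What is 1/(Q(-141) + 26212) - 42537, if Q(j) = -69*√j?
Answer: -29254406775353/687740245 + 69*I*√141/687740245 ≈ -42537.0 + 1.1913e-6*I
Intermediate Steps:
1/(Q(-141) + 26212) - 42537 = 1/(-69*I*√141 + 26212) - 42537 = 1/(26212 - 69*I*√141) - 42537 = -42537 + 1/(26212 - 69*I*√141)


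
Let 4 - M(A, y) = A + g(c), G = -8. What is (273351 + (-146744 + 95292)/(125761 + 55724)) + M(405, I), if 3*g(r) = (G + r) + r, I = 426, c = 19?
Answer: 49534464448/181485 ≈ 2.7294e+5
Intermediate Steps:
g(r) = -8/3 + 2*r/3 (g(r) = ((-8 + r) + r)/3 = (-8 + 2*r)/3 = -8/3 + 2*r/3)
M(A, y) = -6 - A (M(A, y) = 4 - (A + (-8/3 + (⅔)*19)) = 4 - (A + (-8/3 + 38/3)) = 4 - (A + 10) = 4 - (10 + A) = 4 + (-10 - A) = -6 - A)
(273351 + (-146744 + 95292)/(125761 + 55724)) + M(405, I) = (273351 + (-146744 + 95292)/(125761 + 55724)) + (-6 - 1*405) = (273351 - 51452/181485) + (-6 - 405) = (273351 - 51452*1/181485) - 411 = (273351 - 51452/181485) - 411 = 49609054783/181485 - 411 = 49534464448/181485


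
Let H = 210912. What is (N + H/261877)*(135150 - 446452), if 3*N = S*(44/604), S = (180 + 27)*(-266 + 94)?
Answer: 10632728657530968/39543427 ≈ 2.6889e+8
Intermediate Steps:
S = -35604 (S = 207*(-172) = -35604)
N = -130548/151 (N = (-1566576/604)/3 = (-35604*11/151)/3 = (⅓)*(-391644/151) = -130548/151 ≈ -864.56)
(N + H/261877)*(135150 - 446452) = (-130548/151 + 210912/261877)*(135150 - 446452) = (-130548/151 + 210912*(1/261877))*(-311302) = (-130548/151 + 210912/261877)*(-311302) = -34155670884/39543427*(-311302) = 10632728657530968/39543427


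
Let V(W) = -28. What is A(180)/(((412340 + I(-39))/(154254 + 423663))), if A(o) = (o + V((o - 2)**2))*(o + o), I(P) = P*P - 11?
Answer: 1054120608/13795 ≈ 76413.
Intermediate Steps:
I(P) = -11 + P**2 (I(P) = P**2 - 11 = -11 + P**2)
A(o) = 2*o*(-28 + o) (A(o) = (o - 28)*(o + o) = (-28 + o)*(2*o) = 2*o*(-28 + o))
A(180)/(((412340 + I(-39))/(154254 + 423663))) = (2*180*(-28 + 180))/(((412340 + (-11 + (-39)**2))/(154254 + 423663))) = (2*180*152)/(((412340 + (-11 + 1521))/577917)) = 54720/(((412340 + 1510)*(1/577917))) = 54720/((413850*(1/577917))) = 54720/(137950/192639) = 54720*(192639/137950) = 1054120608/13795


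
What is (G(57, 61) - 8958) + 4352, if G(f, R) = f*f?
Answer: -1357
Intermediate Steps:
G(f, R) = f²
(G(57, 61) - 8958) + 4352 = (57² - 8958) + 4352 = (3249 - 8958) + 4352 = -5709 + 4352 = -1357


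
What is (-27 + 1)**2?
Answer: 676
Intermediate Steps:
(-27 + 1)**2 = (-26)**2 = 676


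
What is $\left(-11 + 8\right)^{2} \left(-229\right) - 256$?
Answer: $-2317$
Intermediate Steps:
$\left(-11 + 8\right)^{2} \left(-229\right) - 256 = \left(-3\right)^{2} \left(-229\right) - 256 = 9 \left(-229\right) - 256 = -2061 - 256 = -2317$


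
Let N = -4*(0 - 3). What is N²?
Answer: 144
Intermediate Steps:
N = 12 (N = -4*(-3) = 12)
N² = 12² = 144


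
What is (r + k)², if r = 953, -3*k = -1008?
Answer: 1661521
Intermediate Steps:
k = 336 (k = -⅓*(-1008) = 336)
(r + k)² = (953 + 336)² = 1289² = 1661521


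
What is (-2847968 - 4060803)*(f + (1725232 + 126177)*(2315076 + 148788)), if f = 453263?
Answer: -31515190992567631669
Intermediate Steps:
(-2847968 - 4060803)*(f + (1725232 + 126177)*(2315076 + 148788)) = (-2847968 - 4060803)*(453263 + (1725232 + 126177)*(2315076 + 148788)) = -6908771*(453263 + 1851409*2463864) = -6908771*(453263 + 4561619984376) = -6908771*4561620437639 = -31515190992567631669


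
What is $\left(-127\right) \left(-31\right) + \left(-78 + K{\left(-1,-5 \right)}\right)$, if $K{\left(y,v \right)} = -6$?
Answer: $3853$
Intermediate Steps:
$\left(-127\right) \left(-31\right) + \left(-78 + K{\left(-1,-5 \right)}\right) = \left(-127\right) \left(-31\right) - 84 = 3937 - 84 = 3853$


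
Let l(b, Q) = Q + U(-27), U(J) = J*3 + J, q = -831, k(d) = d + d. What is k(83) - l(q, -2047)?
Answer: 2321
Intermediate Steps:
k(d) = 2*d
U(J) = 4*J (U(J) = 3*J + J = 4*J)
l(b, Q) = -108 + Q (l(b, Q) = Q + 4*(-27) = Q - 108 = -108 + Q)
k(83) - l(q, -2047) = 2*83 - (-108 - 2047) = 166 - 1*(-2155) = 166 + 2155 = 2321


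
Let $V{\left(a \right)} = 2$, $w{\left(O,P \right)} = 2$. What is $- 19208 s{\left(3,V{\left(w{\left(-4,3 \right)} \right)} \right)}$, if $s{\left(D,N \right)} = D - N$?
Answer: $-19208$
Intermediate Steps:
$- 19208 s{\left(3,V{\left(w{\left(-4,3 \right)} \right)} \right)} = - 19208 \left(3 - 2\right) = \left(-19208\right) 1 = -19208$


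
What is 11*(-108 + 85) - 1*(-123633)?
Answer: 123380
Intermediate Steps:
11*(-108 + 85) - 1*(-123633) = 11*(-23) + 123633 = -253 + 123633 = 123380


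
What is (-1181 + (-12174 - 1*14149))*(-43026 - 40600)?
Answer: 2300049504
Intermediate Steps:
(-1181 + (-12174 - 1*14149))*(-43026 - 40600) = (-1181 + (-12174 - 14149))*(-83626) = (-1181 - 26323)*(-83626) = -27504*(-83626) = 2300049504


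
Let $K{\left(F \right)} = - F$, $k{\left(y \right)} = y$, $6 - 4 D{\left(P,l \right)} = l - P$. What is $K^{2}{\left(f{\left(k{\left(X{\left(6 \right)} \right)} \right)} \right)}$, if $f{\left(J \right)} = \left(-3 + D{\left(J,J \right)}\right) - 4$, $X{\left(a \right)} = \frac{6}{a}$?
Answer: $\frac{121}{4} \approx 30.25$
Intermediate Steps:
$D{\left(P,l \right)} = \frac{3}{2} - \frac{l}{4} + \frac{P}{4}$ ($D{\left(P,l \right)} = \frac{3}{2} - \frac{l - P}{4} = \frac{3}{2} + \left(- \frac{l}{4} + \frac{P}{4}\right) = \frac{3}{2} - \frac{l}{4} + \frac{P}{4}$)
$f{\left(J \right)} = - \frac{11}{2}$ ($f{\left(J \right)} = \left(-3 + \left(\frac{3}{2} - \frac{J}{4} + \frac{J}{4}\right)\right) - 4 = \left(-3 + \frac{3}{2}\right) - 4 = - \frac{3}{2} - 4 = - \frac{11}{2}$)
$K^{2}{\left(f{\left(k{\left(X{\left(6 \right)} \right)} \right)} \right)} = \left(\left(-1\right) \left(- \frac{11}{2}\right)\right)^{2} = \left(\frac{11}{2}\right)^{2} = \frac{121}{4}$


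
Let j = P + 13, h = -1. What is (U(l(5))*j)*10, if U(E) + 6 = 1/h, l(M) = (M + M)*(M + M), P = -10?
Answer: -210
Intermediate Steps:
l(M) = 4*M**2 (l(M) = (2*M)*(2*M) = 4*M**2)
j = 3 (j = -10 + 13 = 3)
U(E) = -7 (U(E) = -6 + 1/(-1) = -6 - 1 = -7)
(U(l(5))*j)*10 = -7*3*10 = -21*10 = -210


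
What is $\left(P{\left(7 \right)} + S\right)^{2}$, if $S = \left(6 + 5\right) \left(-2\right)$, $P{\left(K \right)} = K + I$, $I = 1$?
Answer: $196$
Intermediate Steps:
$P{\left(K \right)} = 1 + K$ ($P{\left(K \right)} = K + 1 = 1 + K$)
$S = -22$ ($S = 11 \left(-2\right) = -22$)
$\left(P{\left(7 \right)} + S\right)^{2} = \left(\left(1 + 7\right) - 22\right)^{2} = \left(8 - 22\right)^{2} = \left(-14\right)^{2} = 196$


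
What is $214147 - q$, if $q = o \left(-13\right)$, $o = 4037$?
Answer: $266628$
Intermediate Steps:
$q = -52481$ ($q = 4037 \left(-13\right) = -52481$)
$214147 - q = 214147 - -52481 = 214147 + 52481 = 266628$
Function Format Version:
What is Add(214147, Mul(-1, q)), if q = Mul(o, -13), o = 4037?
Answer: 266628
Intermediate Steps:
q = -52481 (q = Mul(4037, -13) = -52481)
Add(214147, Mul(-1, q)) = Add(214147, Mul(-1, -52481)) = Add(214147, 52481) = 266628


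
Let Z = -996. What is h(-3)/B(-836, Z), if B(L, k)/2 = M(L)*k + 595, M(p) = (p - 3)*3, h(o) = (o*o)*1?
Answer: 9/5015054 ≈ 1.7946e-6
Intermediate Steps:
h(o) = o² (h(o) = o²*1 = o²)
M(p) = -9 + 3*p (M(p) = (-3 + p)*3 = -9 + 3*p)
B(L, k) = 1190 + 2*k*(-9 + 3*L) (B(L, k) = 2*((-9 + 3*L)*k + 595) = 2*(k*(-9 + 3*L) + 595) = 2*(595 + k*(-9 + 3*L)) = 1190 + 2*k*(-9 + 3*L))
h(-3)/B(-836, Z) = (-3)²/(1190 + 6*(-996)*(-3 - 836)) = 9/(1190 + 6*(-996)*(-839)) = 9/(1190 + 5013864) = 9/5015054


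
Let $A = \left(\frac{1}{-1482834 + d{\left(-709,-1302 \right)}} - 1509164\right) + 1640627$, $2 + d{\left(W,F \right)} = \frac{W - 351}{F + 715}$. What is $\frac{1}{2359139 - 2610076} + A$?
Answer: $\frac{28714346308255307741}{218421504980664} \approx 1.3146 \cdot 10^{5}$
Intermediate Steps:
$d{\left(W,F \right)} = -2 + \frac{-351 + W}{715 + F}$ ($d{\left(W,F \right)} = -2 + \frac{W - 351}{F + 715} = -2 + \frac{-351 + W}{715 + F}$)
$A = \frac{114428507191549}{870423672}$ ($A = \left(\frac{1}{-1482834 + \frac{-1781 - 709 - -2604}{715 - 1302}} - 1509164\right) + 1640627 = \left(\frac{1}{-1482834 + \frac{-1781 - 709 + 2604}{-587}} - 1509164\right) + 1640627 = \left(\frac{1}{-1482834 - \frac{114}{587}} - 1509164\right) + 1640627 = \left(\frac{1}{- \frac{870423672}{587}} - 1509164\right) + 1640627 = \left(- \frac{587}{870423672} - 1509164\right) + 1640627 = - \frac{1313612070530795}{870423672} + 1640627 = \frac{114428507191549}{870423672} \approx 1.3146 \cdot 10^{5}$)
$\frac{1}{2359139 - 2610076} + A = \frac{1}{2359139 - 2610076} + \frac{114428507191549}{870423672} = \frac{1}{-250937} + \frac{114428507191549}{870423672} = - \frac{1}{250937} + \frac{114428507191549}{870423672} = \frac{28714346308255307741}{218421504980664}$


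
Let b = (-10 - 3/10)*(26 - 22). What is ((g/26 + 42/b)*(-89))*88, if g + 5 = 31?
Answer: 15664/103 ≈ 152.08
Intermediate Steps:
b = -206/5 (b = (-10 - 3*1/10)*4 = (-10 - 3/10)*4 = -103/10*4 = -206/5 ≈ -41.200)
g = 26 (g = -5 + 31 = 26)
((g/26 + 42/b)*(-89))*88 = ((26/26 + 42/(-206/5))*(-89))*88 = ((26*(1/26) + 42*(-5/206))*(-89))*88 = ((1 - 105/103)*(-89))*88 = -2/103*(-89)*88 = (178/103)*88 = 15664/103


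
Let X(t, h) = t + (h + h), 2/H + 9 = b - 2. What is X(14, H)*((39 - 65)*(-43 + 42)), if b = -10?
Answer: 7540/21 ≈ 359.05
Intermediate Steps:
H = -2/21 (H = 2/(-9 + (-10 - 2)) = 2/(-9 - 12) = 2/(-21) = 2*(-1/21) = -2/21 ≈ -0.095238)
X(t, h) = t + 2*h
X(14, H)*((39 - 65)*(-43 + 42)) = (14 + 2*(-2/21))*((39 - 65)*(-43 + 42)) = (14 - 4/21)*(-26*(-1)) = (290/21)*26 = 7540/21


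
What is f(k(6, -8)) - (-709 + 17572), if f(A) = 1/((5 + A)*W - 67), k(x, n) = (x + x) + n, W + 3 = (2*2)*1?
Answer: -978055/58 ≈ -16863.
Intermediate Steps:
W = 1 (W = -3 + (2*2)*1 = -3 + 4*1 = -3 + 4 = 1)
k(x, n) = n + 2*x (k(x, n) = 2*x + n = n + 2*x)
f(A) = 1/(-62 + A) (f(A) = 1/((5 + A)*1 - 67) = 1/((5 + A) - 67) = 1/(-62 + A))
f(k(6, -8)) - (-709 + 17572) = 1/(-62 + (-8 + 2*6)) - (-709 + 17572) = 1/(-62 + (-8 + 12)) - 1*16863 = 1/(-62 + 4) - 16863 = 1/(-58) - 16863 = -1/58 - 16863 = -978055/58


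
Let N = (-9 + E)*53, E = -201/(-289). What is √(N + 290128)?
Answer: 4*√5232487/17 ≈ 538.23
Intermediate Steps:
E = 201/289 (E = -201*(-1/289) = 201/289 ≈ 0.69550)
N = -127200/289 (N = (-9 + 201/289)*53 = -2400/289*53 = -127200/289 ≈ -440.14)
√(N + 290128) = √(-127200/289 + 290128) = √(83719792/289) = 4*√5232487/17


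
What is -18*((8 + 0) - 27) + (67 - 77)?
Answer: 332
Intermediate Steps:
-18*((8 + 0) - 27) + (67 - 77) = -18*(8 - 27) - 10 = -18*(-19) - 10 = 342 - 10 = 332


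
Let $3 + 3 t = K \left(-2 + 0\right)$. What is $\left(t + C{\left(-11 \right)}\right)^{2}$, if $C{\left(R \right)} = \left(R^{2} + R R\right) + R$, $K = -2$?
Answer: $\frac{481636}{9} \approx 53515.0$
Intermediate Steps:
$C{\left(R \right)} = R + 2 R^{2}$ ($C{\left(R \right)} = \left(R^{2} + R^{2}\right) + R = 2 R^{2} + R = R + 2 R^{2}$)
$t = \frac{1}{3}$ ($t = -1 + \frac{\left(-2\right) \left(-2 + 0\right)}{3} = -1 + \frac{\left(-2\right) \left(-2\right)}{3} = -1 + \frac{1}{3} \cdot 4 = -1 + \frac{4}{3} = \frac{1}{3} \approx 0.33333$)
$\left(t + C{\left(-11 \right)}\right)^{2} = \left(\frac{1}{3} - 11 \left(1 + 2 \left(-11\right)\right)\right)^{2} = \left(\frac{1}{3} - 11 \left(1 - 22\right)\right)^{2} = \left(\frac{1}{3} - -231\right)^{2} = \left(\frac{1}{3} + 231\right)^{2} = \left(\frac{694}{3}\right)^{2} = \frac{481636}{9}$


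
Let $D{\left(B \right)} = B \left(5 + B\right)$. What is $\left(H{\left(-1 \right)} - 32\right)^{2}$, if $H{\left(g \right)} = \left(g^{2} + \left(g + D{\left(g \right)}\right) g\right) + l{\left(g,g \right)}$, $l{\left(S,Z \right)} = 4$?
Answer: $484$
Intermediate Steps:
$H{\left(g \right)} = 4 + g^{2} + g \left(g + g \left(5 + g\right)\right)$ ($H{\left(g \right)} = \left(g^{2} + \left(g + g \left(5 + g\right)\right) g\right) + 4 = \left(g^{2} + g \left(g + g \left(5 + g\right)\right)\right) + 4 = 4 + g^{2} + g \left(g + g \left(5 + g\right)\right)$)
$\left(H{\left(-1 \right)} - 32\right)^{2} = \left(\left(4 + \left(-1\right)^{3} + 7 \left(-1\right)^{2}\right) - 32\right)^{2} = \left(\left(4 - 1 + 7 \cdot 1\right) - 32\right)^{2} = \left(\left(4 - 1 + 7\right) - 32\right)^{2} = \left(10 - 32\right)^{2} = \left(-22\right)^{2} = 484$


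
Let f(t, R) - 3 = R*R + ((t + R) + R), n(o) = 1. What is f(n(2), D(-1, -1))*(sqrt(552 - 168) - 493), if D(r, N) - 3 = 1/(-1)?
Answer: -5916 + 96*sqrt(6) ≈ -5680.9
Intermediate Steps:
D(r, N) = 2 (D(r, N) = 3 + 1/(-1) = 3 - 1 = 2)
f(t, R) = 3 + t + R**2 + 2*R (f(t, R) = 3 + (R*R + ((t + R) + R)) = 3 + (R**2 + ((R + t) + R)) = 3 + (R**2 + (t + 2*R)) = 3 + (t + R**2 + 2*R) = 3 + t + R**2 + 2*R)
f(n(2), D(-1, -1))*(sqrt(552 - 168) - 493) = (3 + 1 + 2**2 + 2*2)*(sqrt(552 - 168) - 493) = (3 + 1 + 4 + 4)*(sqrt(384) - 493) = 12*(8*sqrt(6) - 493) = 12*(-493 + 8*sqrt(6)) = -5916 + 96*sqrt(6)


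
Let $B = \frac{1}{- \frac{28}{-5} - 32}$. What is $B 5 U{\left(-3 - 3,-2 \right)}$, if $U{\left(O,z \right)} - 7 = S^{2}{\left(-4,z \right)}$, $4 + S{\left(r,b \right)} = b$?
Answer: $- \frac{1075}{132} \approx -8.1439$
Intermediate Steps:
$S{\left(r,b \right)} = -4 + b$
$B = - \frac{5}{132}$ ($B = \frac{1}{\left(-28\right) \left(- \frac{1}{5}\right) - 32} = \frac{1}{\frac{28}{5} - 32} = \frac{1}{- \frac{132}{5}} = - \frac{5}{132} \approx -0.037879$)
$U{\left(O,z \right)} = 7 + \left(-4 + z\right)^{2}$
$B 5 U{\left(-3 - 3,-2 \right)} = \left(- \frac{5}{132}\right) 5 \left(7 + \left(-4 - 2\right)^{2}\right) = - \frac{25 \left(7 + \left(-6\right)^{2}\right)}{132} = - \frac{25 \left(7 + 36\right)}{132} = \left(- \frac{25}{132}\right) 43 = - \frac{1075}{132}$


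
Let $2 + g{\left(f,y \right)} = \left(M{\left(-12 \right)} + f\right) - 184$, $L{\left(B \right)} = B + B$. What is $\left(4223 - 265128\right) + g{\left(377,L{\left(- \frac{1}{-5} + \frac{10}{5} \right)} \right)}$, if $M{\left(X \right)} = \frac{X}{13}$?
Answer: $- \frac{3389294}{13} \approx -2.6072 \cdot 10^{5}$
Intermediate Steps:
$M{\left(X \right)} = \frac{X}{13}$ ($M{\left(X \right)} = X \frac{1}{13} = \frac{X}{13}$)
$L{\left(B \right)} = 2 B$
$g{\left(f,y \right)} = - \frac{2430}{13} + f$ ($g{\left(f,y \right)} = -2 + \left(\left(\frac{1}{13} \left(-12\right) + f\right) - 184\right) = -2 + \left(\left(- \frac{12}{13} + f\right) - 184\right) = -2 + \left(- \frac{2404}{13} + f\right) = - \frac{2430}{13} + f$)
$\left(4223 - 265128\right) + g{\left(377,L{\left(- \frac{1}{-5} + \frac{10}{5} \right)} \right)} = \left(4223 - 265128\right) + \left(- \frac{2430}{13} + 377\right) = -260905 + \frac{2471}{13} = - \frac{3389294}{13}$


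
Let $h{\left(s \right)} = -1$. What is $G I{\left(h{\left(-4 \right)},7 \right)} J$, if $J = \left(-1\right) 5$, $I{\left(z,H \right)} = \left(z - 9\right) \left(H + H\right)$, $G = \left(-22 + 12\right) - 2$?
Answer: $-8400$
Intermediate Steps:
$G = -12$ ($G = -10 - 2 = -12$)
$I{\left(z,H \right)} = 2 H \left(-9 + z\right)$ ($I{\left(z,H \right)} = \left(-9 + z\right) 2 H = 2 H \left(-9 + z\right)$)
$J = -5$
$G I{\left(h{\left(-4 \right)},7 \right)} J = - 12 \cdot 2 \cdot 7 \left(-9 - 1\right) \left(-5\right) = - 12 \cdot 2 \cdot 7 \left(-10\right) \left(-5\right) = \left(-12\right) \left(-140\right) \left(-5\right) = 1680 \left(-5\right) = -8400$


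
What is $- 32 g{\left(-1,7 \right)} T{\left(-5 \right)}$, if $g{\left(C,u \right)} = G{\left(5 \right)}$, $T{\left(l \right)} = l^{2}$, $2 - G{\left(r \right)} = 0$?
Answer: $-1600$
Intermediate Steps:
$G{\left(r \right)} = 2$ ($G{\left(r \right)} = 2 - 0 = 2 + 0 = 2$)
$g{\left(C,u \right)} = 2$
$- 32 g{\left(-1,7 \right)} T{\left(-5 \right)} = \left(-32\right) 2 \left(-5\right)^{2} = \left(-64\right) 25 = -1600$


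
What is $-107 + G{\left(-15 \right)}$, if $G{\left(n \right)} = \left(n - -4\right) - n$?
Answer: $-103$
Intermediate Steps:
$G{\left(n \right)} = 4$ ($G{\left(n \right)} = \left(n + 4\right) - n = \left(4 + n\right) - n = 4$)
$-107 + G{\left(-15 \right)} = -107 + 4 = -103$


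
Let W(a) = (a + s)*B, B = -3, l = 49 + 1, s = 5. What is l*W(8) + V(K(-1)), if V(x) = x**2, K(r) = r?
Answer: -1949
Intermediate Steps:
l = 50
W(a) = -15 - 3*a (W(a) = (a + 5)*(-3) = (5 + a)*(-3) = -15 - 3*a)
l*W(8) + V(K(-1)) = 50*(-15 - 3*8) + (-1)**2 = 50*(-15 - 24) + 1 = 50*(-39) + 1 = -1950 + 1 = -1949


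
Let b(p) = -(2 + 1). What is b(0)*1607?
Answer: -4821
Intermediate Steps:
b(p) = -3 (b(p) = -1*3 = -3)
b(0)*1607 = -3*1607 = -4821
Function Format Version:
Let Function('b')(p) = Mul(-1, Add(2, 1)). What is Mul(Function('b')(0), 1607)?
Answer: -4821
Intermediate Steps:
Function('b')(p) = -3 (Function('b')(p) = Mul(-1, 3) = -3)
Mul(Function('b')(0), 1607) = Mul(-3, 1607) = -4821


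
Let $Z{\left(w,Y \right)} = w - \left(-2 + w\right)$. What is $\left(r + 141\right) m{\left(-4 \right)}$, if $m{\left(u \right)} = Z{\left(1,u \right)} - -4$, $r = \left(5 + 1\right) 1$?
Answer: $882$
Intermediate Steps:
$Z{\left(w,Y \right)} = 2$
$r = 6$ ($r = 6 \cdot 1 = 6$)
$m{\left(u \right)} = 6$ ($m{\left(u \right)} = 2 - -4 = 2 + 4 = 6$)
$\left(r + 141\right) m{\left(-4 \right)} = \left(6 + 141\right) 6 = 147 \cdot 6 = 882$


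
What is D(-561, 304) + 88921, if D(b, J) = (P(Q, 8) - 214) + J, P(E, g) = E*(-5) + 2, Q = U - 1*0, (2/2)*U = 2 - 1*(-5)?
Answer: 88978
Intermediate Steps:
U = 7 (U = 2 - 1*(-5) = 2 + 5 = 7)
Q = 7 (Q = 7 - 1*0 = 7 + 0 = 7)
P(E, g) = 2 - 5*E (P(E, g) = -5*E + 2 = 2 - 5*E)
D(b, J) = -247 + J (D(b, J) = ((2 - 5*7) - 214) + J = ((2 - 35) - 214) + J = (-33 - 214) + J = -247 + J)
D(-561, 304) + 88921 = (-247 + 304) + 88921 = 57 + 88921 = 88978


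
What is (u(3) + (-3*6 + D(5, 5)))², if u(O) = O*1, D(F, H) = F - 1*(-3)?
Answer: 49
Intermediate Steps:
D(F, H) = 3 + F (D(F, H) = F + 3 = 3 + F)
u(O) = O
(u(3) + (-3*6 + D(5, 5)))² = (3 + (-3*6 + (3 + 5)))² = (3 + (-18 + 8))² = (3 - 10)² = (-7)² = 49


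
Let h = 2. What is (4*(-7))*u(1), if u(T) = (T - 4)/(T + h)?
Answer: 28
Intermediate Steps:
u(T) = (-4 + T)/(2 + T) (u(T) = (T - 4)/(T + 2) = (-4 + T)/(2 + T))
(4*(-7))*u(1) = (4*(-7))*((-4 + 1)/(2 + 1)) = -28*(-3)/3 = -28*(-1) = 28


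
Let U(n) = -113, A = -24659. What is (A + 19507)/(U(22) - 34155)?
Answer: 1288/8567 ≈ 0.15034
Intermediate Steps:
(A + 19507)/(U(22) - 34155) = (-24659 + 19507)/(-113 - 34155) = -5152/(-34268) = -5152*(-1/34268) = 1288/8567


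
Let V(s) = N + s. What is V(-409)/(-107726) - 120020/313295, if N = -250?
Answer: -2544562623/6750003434 ≈ -0.37697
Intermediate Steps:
V(s) = -250 + s
V(-409)/(-107726) - 120020/313295 = (-250 - 409)/(-107726) - 120020/313295 = -659*(-1/107726) - 120020*1/313295 = 659/107726 - 24004/62659 = -2544562623/6750003434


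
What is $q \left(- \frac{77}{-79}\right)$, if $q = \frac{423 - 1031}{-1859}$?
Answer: $\frac{4256}{13351} \approx 0.31878$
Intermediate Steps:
$q = \frac{608}{1859}$ ($q = \left(423 - 1031\right) \left(- \frac{1}{1859}\right) = \left(-608\right) \left(- \frac{1}{1859}\right) = \frac{608}{1859} \approx 0.32706$)
$q \left(- \frac{77}{-79}\right) = \frac{608 \left(- \frac{77}{-79}\right)}{1859} = \frac{608 \left(\left(-77\right) \left(- \frac{1}{79}\right)\right)}{1859} = \frac{608}{1859} \cdot \frac{77}{79} = \frac{4256}{13351}$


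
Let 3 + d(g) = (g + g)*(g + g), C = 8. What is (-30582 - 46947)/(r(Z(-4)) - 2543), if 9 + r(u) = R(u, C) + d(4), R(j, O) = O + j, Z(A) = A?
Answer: 25843/829 ≈ 31.174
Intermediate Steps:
d(g) = -3 + 4*g² (d(g) = -3 + (g + g)*(g + g) = -3 + (2*g)*(2*g) = -3 + 4*g²)
r(u) = 60 + u (r(u) = -9 + ((8 + u) + (-3 + 4*4²)) = -9 + ((8 + u) + (-3 + 4*16)) = -9 + ((8 + u) + (-3 + 64)) = -9 + ((8 + u) + 61) = -9 + (69 + u) = 60 + u)
(-30582 - 46947)/(r(Z(-4)) - 2543) = (-30582 - 46947)/((60 - 4) - 2543) = -77529/(56 - 2543) = -77529/(-2487) = -77529*(-1/2487) = 25843/829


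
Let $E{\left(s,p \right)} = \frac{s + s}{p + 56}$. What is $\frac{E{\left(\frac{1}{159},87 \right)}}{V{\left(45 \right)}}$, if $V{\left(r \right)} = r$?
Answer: $\frac{2}{1023165} \approx 1.9547 \cdot 10^{-6}$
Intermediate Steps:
$E{\left(s,p \right)} = \frac{2 s}{56 + p}$
$\frac{E{\left(\frac{1}{159},87 \right)}}{V{\left(45 \right)}} = \frac{2 \cdot \frac{1}{159} \frac{1}{56 + 87}}{45} = 2 \cdot \frac{1}{159} \cdot \frac{1}{143} \cdot \frac{1}{45} = \frac{2}{22737} \cdot \frac{1}{45} = \frac{2}{1023165}$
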